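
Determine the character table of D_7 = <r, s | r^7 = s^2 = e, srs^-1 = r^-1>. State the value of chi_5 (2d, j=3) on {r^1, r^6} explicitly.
Conjugacy classes: {e} of size 1, {r^1, r^6} of size 2, {r^2, r^5} of size 2, {r^3, r^4} of size 2, {s, sr, ..., sr^6} of size 7.
Character table:
  irrep \ class              {e} (size 1)  {r^1, r^6} (size 2)  {r^2, r^5} (size 2)  {r^3, r^4} (size 2)  {s, sr, ..., sr^6} (size 7)
  chi_1 (triv)               1             1                    1                    1                    1                          
  chi_2 (sign: r->1, s->-1)  1             1                    1                    1                    -1                         
  chi_3 (2d, j=1)            2             2*cos(2*pi/7)        -2*cos(3*pi/7)       -2*cos(pi/7)         0                          
  chi_4 (2d, j=2)            2             -2*cos(3*pi/7)       -2*cos(pi/7)         2*cos(2*pi/7)        0                          
  chi_5 (2d, j=3)            2             -2*cos(pi/7)         2*cos(2*pi/7)        -2*cos(3*pi/7)       0                          

Spot check: chi_5 (2d, j=3) on {r^1, r^6} = -2*cos(pi/7).

Working: D_7 has order 2*7 = 14 with 5 conjugacy classes, hence 5 irreducibles. Sum of squared dims 1 + 1 + 4 + 4 + 4 = 14 = |G|. Linear characters come from the abelianisation; the 2-dimensional irreps have character r^k -> 2*cos(2*pi*j*k/7), reflections -> 0.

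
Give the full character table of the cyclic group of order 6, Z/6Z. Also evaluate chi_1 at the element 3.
Character table of Z/6Z (irreps indexed chi_0,...,chi_5 with chi_k(m) = zeta_6^(k*m), zeta_6 = exp(2*pi*i/6)):
  irrep \ class  {0} (size 1)  {1} (size 1)    {2} (size 1)    {3} (size 1)  {4} (size 1)    {5} (size 1)  
  chi_0          1             1               1               1             1               1             
  chi_1          1             exp(I*pi/3)     exp(2*I*pi/3)   -1            exp(-2*I*pi/3)  exp(-I*pi/3)  
  chi_2          1             exp(2*I*pi/3)   exp(-2*I*pi/3)  1             exp(2*I*pi/3)   exp(-2*I*pi/3)
  chi_3          1             -1              1               -1            1               -1            
  chi_4          1             exp(-2*I*pi/3)  exp(2*I*pi/3)   1             exp(-2*I*pi/3)  exp(2*I*pi/3) 
  chi_5          1             exp(-I*pi/3)    exp(-2*I*pi/3)  -1            exp(2*I*pi/3)   exp(I*pi/3)   

Spot check: chi_1(3) = zeta_6^(1*3) = zeta_6^3 = -1.

Reasoning: Z/6Z is abelian, so all 6 irreducible complex representations are 1-dimensional. They are given by chi_k(m) = zeta_6^(k*m) for k = 0,...,5. Row orthogonality: sum_m chi_k(m) conj(chi_l(m)) = 6 * [k = l].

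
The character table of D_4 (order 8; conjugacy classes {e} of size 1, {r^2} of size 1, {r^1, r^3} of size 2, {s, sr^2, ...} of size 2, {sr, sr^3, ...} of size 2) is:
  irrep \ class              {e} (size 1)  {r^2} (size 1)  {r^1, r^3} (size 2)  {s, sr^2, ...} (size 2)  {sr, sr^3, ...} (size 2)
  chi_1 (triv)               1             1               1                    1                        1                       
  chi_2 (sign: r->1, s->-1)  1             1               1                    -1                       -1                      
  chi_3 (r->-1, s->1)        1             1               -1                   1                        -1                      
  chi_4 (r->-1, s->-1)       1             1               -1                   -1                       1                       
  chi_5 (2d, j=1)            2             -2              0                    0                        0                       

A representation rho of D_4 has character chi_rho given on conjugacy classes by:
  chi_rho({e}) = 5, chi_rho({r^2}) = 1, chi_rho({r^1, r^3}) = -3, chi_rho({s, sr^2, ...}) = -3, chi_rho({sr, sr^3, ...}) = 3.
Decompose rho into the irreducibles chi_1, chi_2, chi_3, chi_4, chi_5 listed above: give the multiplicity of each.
Multiplicities: chi_1: 0, chi_2: 0, chi_3: 0, chi_4: 3, chi_5: 1.

Derivation: Use <chi_rho, chi> = (1/|G|) sum_C |C| * chi_rho(C) * conj(chi(C)) with |G| = 8 for each irreducible chi in the table:
  <chi_rho, chi_1> = (1/8)[1*(5)*conj(1) + 1*(1)*conj(1) + 2*(-3)*conj(1) + 2*(-3)*conj(1) + 2*(3)*conj(1)]
      = (1/8)[(5) + (1) + (-6) + (-6) + (6)] = 0/8 = 0
  <chi_rho, chi_2> = (1/8)[1*(5)*conj(1) + 1*(1)*conj(1) + 2*(-3)*conj(1) + 2*(-3)*conj(-1) + 2*(3)*conj(-1)]
      = (1/8)[(5) + (1) + (-6) + (6) + (-6)] = 0/8 = 0
  <chi_rho, chi_3> = (1/8)[1*(5)*conj(1) + 1*(1)*conj(1) + 2*(-3)*conj(-1) + 2*(-3)*conj(1) + 2*(3)*conj(-1)]
      = (1/8)[(5) + (1) + (6) + (-6) + (-6)] = 0/8 = 0
  <chi_rho, chi_4> = (1/8)[1*(5)*conj(1) + 1*(1)*conj(1) + 2*(-3)*conj(-1) + 2*(-3)*conj(-1) + 2*(3)*conj(1)]
      = (1/8)[(5) + (1) + (6) + (6) + (6)] = 24/8 = 3
  <chi_rho, chi_5> = (1/8)[1*(5)*conj(2) + 1*(1)*conj(-2) + 2*(-3)*conj(0) + 2*(-3)*conj(0) + 2*(3)*conj(0)]
      = (1/8)[(10) + (-2) + (0) + (0) + (0)] = 8/8 = 1
Dimension check: dim(rho) = sum (mult * dim) = 0*1 + 0*1 + 0*1 + 3*1 + 1*2 = 5 = chi_rho(e) = 5.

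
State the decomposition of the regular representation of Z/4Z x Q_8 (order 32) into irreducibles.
Each irreducible V_i of dimension d_i appears with multiplicity d_i, i.e. rho_reg = (direct sum over all irreducibles V_i) d_i V_i. The irreducible dimensions for Z/4Z x Q_8 are 1, 1, 1, 1, 1, 1, 1, 1, 1, 1, 1, 1, 1, 1, 1, 1, 2, 2, 2, 2: 16 irreducibles of dimension 1, each with multiplicity 1; 4 irreducibles of dimension 2, each with multiplicity 2. Total dimension 16*1*1 + 4*2*2 = 32 = |G|.

Derivation: General theorem: in the regular representation of a finite group G, each irreducible appears with multiplicity equal to its dimension. Check: dim(rho_reg) = sum d_i^2 = 1 + 1 + 1 + 1 + 1 + 1 + 1 + 1 + 1 + 1 + 1 + 1 + 1 + 1 + 1 + 1 + 4 + 4 + 4 + 4 = 32 = |G|.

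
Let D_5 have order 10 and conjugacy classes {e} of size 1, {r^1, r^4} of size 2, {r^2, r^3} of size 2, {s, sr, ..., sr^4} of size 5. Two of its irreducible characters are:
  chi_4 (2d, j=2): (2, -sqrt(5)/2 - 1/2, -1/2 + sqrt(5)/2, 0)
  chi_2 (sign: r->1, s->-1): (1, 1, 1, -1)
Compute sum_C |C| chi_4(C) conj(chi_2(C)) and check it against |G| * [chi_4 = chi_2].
Sum = 0; so <chi_4, chi_2> = 0 (distinct irreducibles are orthogonal).

Proof sketch: Compute term by term over conjugacy classes (|C| * chi_4(C) * conj(chi_2(C))):
  1*(2)*conj(1) + 2*(-sqrt(5)/2 - 1/2)*conj(1) + 2*(-1/2 + sqrt(5)/2)*conj(1) + 5*(0)*conj(-1)
  = (2) + (-sqrt(5) - 1) + (-1 + sqrt(5)) + (0)
  = 0.
Dividing by |G| = 10 gives 0/10 = 0, matching the row-orthogonality relation <chi_4, chi_2> = [chi_4 = chi_2].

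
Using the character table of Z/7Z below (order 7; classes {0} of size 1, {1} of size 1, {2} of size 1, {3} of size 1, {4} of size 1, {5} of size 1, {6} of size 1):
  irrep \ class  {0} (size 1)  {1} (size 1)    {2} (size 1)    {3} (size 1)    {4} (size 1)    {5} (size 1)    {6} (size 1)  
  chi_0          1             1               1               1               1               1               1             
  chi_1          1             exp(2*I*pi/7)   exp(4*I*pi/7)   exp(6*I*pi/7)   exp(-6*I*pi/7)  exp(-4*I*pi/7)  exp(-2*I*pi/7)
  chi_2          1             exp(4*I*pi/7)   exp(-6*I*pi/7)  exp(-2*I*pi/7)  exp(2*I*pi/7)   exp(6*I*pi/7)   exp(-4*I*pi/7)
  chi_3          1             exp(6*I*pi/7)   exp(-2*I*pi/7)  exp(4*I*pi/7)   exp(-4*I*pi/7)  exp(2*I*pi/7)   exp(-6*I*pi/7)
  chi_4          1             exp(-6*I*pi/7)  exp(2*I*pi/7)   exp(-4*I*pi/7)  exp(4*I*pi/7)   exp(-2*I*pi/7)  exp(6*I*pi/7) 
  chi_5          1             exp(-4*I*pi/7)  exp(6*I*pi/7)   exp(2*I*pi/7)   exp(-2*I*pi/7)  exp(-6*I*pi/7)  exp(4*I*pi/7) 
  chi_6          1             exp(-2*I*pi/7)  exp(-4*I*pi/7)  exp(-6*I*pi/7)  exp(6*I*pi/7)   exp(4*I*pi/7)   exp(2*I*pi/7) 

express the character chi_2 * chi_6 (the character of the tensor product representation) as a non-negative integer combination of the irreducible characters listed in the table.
chi_2 tensor chi_6 = chi_1 (all other irreducibles have multiplicity 0).

Explanation: The character of a tensor product is the pointwise product (chi_2 * chi_6)(C) = chi_2(C) * chi_6(C):
  {0}: (1)*(1), {1}: (exp(4*I*pi/7))*(exp(-2*I*pi/7)), {2}: (exp(-6*I*pi/7))*(exp(-4*I*pi/7)), {3}: (exp(-2*I*pi/7))*(exp(-6*I*pi/7)), {4}: (exp(2*I*pi/7))*(exp(6*I*pi/7)), {5}: (exp(6*I*pi/7))*(exp(4*I*pi/7)), {6}: (exp(-4*I*pi/7))*(exp(2*I*pi/7))
so (chi_2 * chi_6) takes values
  {0} -> 1, {1} -> exp(2*I*pi/7), {2} -> exp(4*I*pi/7), {3} -> exp(6*I*pi/7), {4} -> exp(-6*I*pi/7), {5} -> exp(-4*I*pi/7), {6} -> exp(-2*I*pi/7).
Now take the inner product of this character with each irreducible chi from the table, <chi_2*chi_6, chi> = (1/7) sum_C |C| (chi_2*chi_6)(C) conj(chi(C)):
  <chi_2*chi_6, chi_0> = (1/7)[1*(1)*conj(1) + 1*(exp(2*I*pi/7))*conj(1) + 1*(exp(4*I*pi/7))*conj(1) + 1*(exp(6*I*pi/7))*conj(1) + 1*(exp(-6*I*pi/7))*conj(1) + 1*(exp(-4*I*pi/7))*conj(1) + 1*(exp(-2*I*pi/7))*conj(1)]
      = (1/7)[(1) + (exp(2*I*pi/7)) + (exp(4*I*pi/7)) + (exp(6*I*pi/7)) + (exp(-6*I*pi/7)) + (exp(-4*I*pi/7)) + (exp(-2*I*pi/7))] = 0/7 = 0
  <chi_2*chi_6, chi_1> = (1/7)[1*(1)*conj(1) + 1*(exp(2*I*pi/7))*conj(exp(2*I*pi/7)) + 1*(exp(4*I*pi/7))*conj(exp(4*I*pi/7)) + 1*(exp(6*I*pi/7))*conj(exp(6*I*pi/7)) + 1*(exp(-6*I*pi/7))*conj(exp(-6*I*pi/7)) + 1*(exp(-4*I*pi/7))*conj(exp(-4*I*pi/7)) + 1*(exp(-2*I*pi/7))*conj(exp(-2*I*pi/7))]
      = (1/7)[(1) + (1) + (1) + (1) + (1) + (1) + (1)] = 7/7 = 1
  <chi_2*chi_6, chi_2> = (1/7)[1*(1)*conj(1) + 1*(exp(2*I*pi/7))*conj(exp(4*I*pi/7)) + 1*(exp(4*I*pi/7))*conj(exp(-6*I*pi/7)) + 1*(exp(6*I*pi/7))*conj(exp(-2*I*pi/7)) + 1*(exp(-6*I*pi/7))*conj(exp(2*I*pi/7)) + 1*(exp(-4*I*pi/7))*conj(exp(6*I*pi/7)) + 1*(exp(-2*I*pi/7))*conj(exp(-4*I*pi/7))]
      = (1/7)[(1) + (exp(-2*I*pi/7)) + (exp(-4*I*pi/7)) + (exp(-6*I*pi/7)) + (exp(6*I*pi/7)) + (exp(4*I*pi/7)) + (exp(2*I*pi/7))] = 0/7 = 0
  <chi_2*chi_6, chi_3> = (1/7)[1*(1)*conj(1) + 1*(exp(2*I*pi/7))*conj(exp(6*I*pi/7)) + 1*(exp(4*I*pi/7))*conj(exp(-2*I*pi/7)) + 1*(exp(6*I*pi/7))*conj(exp(4*I*pi/7)) + 1*(exp(-6*I*pi/7))*conj(exp(-4*I*pi/7)) + 1*(exp(-4*I*pi/7))*conj(exp(2*I*pi/7)) + 1*(exp(-2*I*pi/7))*conj(exp(-6*I*pi/7))]
      = (1/7)[(1) + (exp(-4*I*pi/7)) + (exp(6*I*pi/7)) + (exp(2*I*pi/7)) + (exp(-2*I*pi/7)) + (exp(-6*I*pi/7)) + (exp(4*I*pi/7))] = 0/7 = 0
  <chi_2*chi_6, chi_4> = (1/7)[1*(1)*conj(1) + 1*(exp(2*I*pi/7))*conj(exp(-6*I*pi/7)) + 1*(exp(4*I*pi/7))*conj(exp(2*I*pi/7)) + 1*(exp(6*I*pi/7))*conj(exp(-4*I*pi/7)) + 1*(exp(-6*I*pi/7))*conj(exp(4*I*pi/7)) + 1*(exp(-4*I*pi/7))*conj(exp(-2*I*pi/7)) + 1*(exp(-2*I*pi/7))*conj(exp(6*I*pi/7))]
      = (1/7)[(1) + (exp(-6*I*pi/7)) + (exp(2*I*pi/7)) + (exp(-4*I*pi/7)) + (exp(4*I*pi/7)) + (exp(-2*I*pi/7)) + (exp(6*I*pi/7))] = 0/7 = 0
  <chi_2*chi_6, chi_5> = (1/7)[1*(1)*conj(1) + 1*(exp(2*I*pi/7))*conj(exp(-4*I*pi/7)) + 1*(exp(4*I*pi/7))*conj(exp(6*I*pi/7)) + 1*(exp(6*I*pi/7))*conj(exp(2*I*pi/7)) + 1*(exp(-6*I*pi/7))*conj(exp(-2*I*pi/7)) + 1*(exp(-4*I*pi/7))*conj(exp(-6*I*pi/7)) + 1*(exp(-2*I*pi/7))*conj(exp(4*I*pi/7))]
      = (1/7)[(1) + (exp(6*I*pi/7)) + (exp(-2*I*pi/7)) + (exp(4*I*pi/7)) + (exp(-4*I*pi/7)) + (exp(2*I*pi/7)) + (exp(-6*I*pi/7))] = 0/7 = 0
  <chi_2*chi_6, chi_6> = (1/7)[1*(1)*conj(1) + 1*(exp(2*I*pi/7))*conj(exp(-2*I*pi/7)) + 1*(exp(4*I*pi/7))*conj(exp(-4*I*pi/7)) + 1*(exp(6*I*pi/7))*conj(exp(-6*I*pi/7)) + 1*(exp(-6*I*pi/7))*conj(exp(6*I*pi/7)) + 1*(exp(-4*I*pi/7))*conj(exp(4*I*pi/7)) + 1*(exp(-2*I*pi/7))*conj(exp(2*I*pi/7))]
      = (1/7)[(1) + (exp(4*I*pi/7)) + (exp(-6*I*pi/7)) + (exp(-2*I*pi/7)) + (exp(2*I*pi/7)) + (exp(6*I*pi/7)) + (exp(-4*I*pi/7))] = 0/7 = 0
(Exp terms are combined using exp(i*s)*conj(exp(i*t)) = exp(i*(s-t)), and sums of them are collapsed using the identity that for every m > 1 the m distinct m-th roots of unity sum to 0, e.g. 1 + exp(2*I*pi/3) + exp(-2*I*pi/3) = 0.)
Hence the multiplicities are chi_1: 1. Dimension check: dim(chi_2)*dim(chi_6) = 1*1 = 1 and sum (mult * dim) = 1*1 = 1.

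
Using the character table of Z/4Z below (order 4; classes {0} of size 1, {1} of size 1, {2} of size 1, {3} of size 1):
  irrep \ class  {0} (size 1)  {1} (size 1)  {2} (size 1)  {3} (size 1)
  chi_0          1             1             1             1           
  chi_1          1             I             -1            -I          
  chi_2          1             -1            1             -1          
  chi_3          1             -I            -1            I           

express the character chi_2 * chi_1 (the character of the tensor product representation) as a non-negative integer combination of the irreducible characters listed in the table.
chi_2 tensor chi_1 = chi_3 (all other irreducibles have multiplicity 0).

Justification: The character of a tensor product is the pointwise product (chi_2 * chi_1)(C) = chi_2(C) * chi_1(C):
  {0}: (1)*(1), {1}: (-1)*(I), {2}: (1)*(-1), {3}: (-1)*(-I)
so (chi_2 * chi_1) takes values
  {0} -> 1, {1} -> -I, {2} -> -1, {3} -> I.
Now take the inner product of this character with each irreducible chi from the table, <chi_2*chi_1, chi> = (1/4) sum_C |C| (chi_2*chi_1)(C) conj(chi(C)):
  <chi_2*chi_1, chi_0> = (1/4)[1*(1)*conj(1) + 1*(-I)*conj(1) + 1*(-1)*conj(1) + 1*(I)*conj(1)]
      = (1/4)[(1) + (-I) + (-1) + (I)] = 0/4 = 0
  <chi_2*chi_1, chi_1> = (1/4)[1*(1)*conj(1) + 1*(-I)*conj(I) + 1*(-1)*conj(-1) + 1*(I)*conj(-I)]
      = (1/4)[(1) + (-1) + (1) + (-1)] = 0/4 = 0
  <chi_2*chi_1, chi_2> = (1/4)[1*(1)*conj(1) + 1*(-I)*conj(-1) + 1*(-1)*conj(1) + 1*(I)*conj(-1)]
      = (1/4)[(1) + (I) + (-1) + (-I)] = 0/4 = 0
  <chi_2*chi_1, chi_3> = (1/4)[1*(1)*conj(1) + 1*(-I)*conj(-I) + 1*(-1)*conj(-1) + 1*(I)*conj(I)]
      = (1/4)[(1) + (1) + (1) + (1)] = 4/4 = 1
(Exp terms are combined using exp(i*s)*conj(exp(i*t)) = exp(i*(s-t)), and sums of them are collapsed using the identity that for every m > 1 the m distinct m-th roots of unity sum to 0, e.g. 1 + exp(2*I*pi/3) + exp(-2*I*pi/3) = 0.)
Hence the multiplicities are chi_3: 1. Dimension check: dim(chi_2)*dim(chi_1) = 1*1 = 1 and sum (mult * dim) = 1*1 = 1.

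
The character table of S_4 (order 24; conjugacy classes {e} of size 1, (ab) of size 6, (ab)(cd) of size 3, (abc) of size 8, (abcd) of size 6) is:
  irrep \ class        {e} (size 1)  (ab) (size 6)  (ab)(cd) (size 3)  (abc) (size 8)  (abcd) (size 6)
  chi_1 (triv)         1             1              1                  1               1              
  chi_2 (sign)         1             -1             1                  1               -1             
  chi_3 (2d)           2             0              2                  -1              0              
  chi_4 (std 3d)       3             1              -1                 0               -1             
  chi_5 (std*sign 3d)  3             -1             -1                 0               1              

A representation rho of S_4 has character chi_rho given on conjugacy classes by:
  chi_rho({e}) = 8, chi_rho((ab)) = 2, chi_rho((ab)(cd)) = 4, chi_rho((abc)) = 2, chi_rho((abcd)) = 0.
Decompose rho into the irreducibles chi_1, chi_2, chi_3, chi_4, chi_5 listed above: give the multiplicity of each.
Multiplicities: chi_1: 2, chi_2: 1, chi_3: 1, chi_4: 1, chi_5: 0.

Why: Use <chi_rho, chi> = (1/|G|) sum_C |C| * chi_rho(C) * conj(chi(C)) with |G| = 24 for each irreducible chi in the table:
  <chi_rho, chi_1> = (1/24)[1*(8)*conj(1) + 6*(2)*conj(1) + 3*(4)*conj(1) + 8*(2)*conj(1) + 6*(0)*conj(1)]
      = (1/24)[(8) + (12) + (12) + (16) + (0)] = 48/24 = 2
  <chi_rho, chi_2> = (1/24)[1*(8)*conj(1) + 6*(2)*conj(-1) + 3*(4)*conj(1) + 8*(2)*conj(1) + 6*(0)*conj(-1)]
      = (1/24)[(8) + (-12) + (12) + (16) + (0)] = 24/24 = 1
  <chi_rho, chi_3> = (1/24)[1*(8)*conj(2) + 6*(2)*conj(0) + 3*(4)*conj(2) + 8*(2)*conj(-1) + 6*(0)*conj(0)]
      = (1/24)[(16) + (0) + (24) + (-16) + (0)] = 24/24 = 1
  <chi_rho, chi_4> = (1/24)[1*(8)*conj(3) + 6*(2)*conj(1) + 3*(4)*conj(-1) + 8*(2)*conj(0) + 6*(0)*conj(-1)]
      = (1/24)[(24) + (12) + (-12) + (0) + (0)] = 24/24 = 1
  <chi_rho, chi_5> = (1/24)[1*(8)*conj(3) + 6*(2)*conj(-1) + 3*(4)*conj(-1) + 8*(2)*conj(0) + 6*(0)*conj(1)]
      = (1/24)[(24) + (-12) + (-12) + (0) + (0)] = 0/24 = 0
Dimension check: dim(rho) = sum (mult * dim) = 2*1 + 1*1 + 1*2 + 1*3 + 0*3 = 8 = chi_rho(e) = 8.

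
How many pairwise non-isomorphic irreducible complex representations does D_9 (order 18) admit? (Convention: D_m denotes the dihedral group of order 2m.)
6

Proof sketch: The number of irreducible complex representations of a finite group equals its number of conjugacy classes. D_9 has 6 conjugacy classes ((n+3)/2 for n odd), so D_9 (order 18) has exactly 6 irreducible complex representations.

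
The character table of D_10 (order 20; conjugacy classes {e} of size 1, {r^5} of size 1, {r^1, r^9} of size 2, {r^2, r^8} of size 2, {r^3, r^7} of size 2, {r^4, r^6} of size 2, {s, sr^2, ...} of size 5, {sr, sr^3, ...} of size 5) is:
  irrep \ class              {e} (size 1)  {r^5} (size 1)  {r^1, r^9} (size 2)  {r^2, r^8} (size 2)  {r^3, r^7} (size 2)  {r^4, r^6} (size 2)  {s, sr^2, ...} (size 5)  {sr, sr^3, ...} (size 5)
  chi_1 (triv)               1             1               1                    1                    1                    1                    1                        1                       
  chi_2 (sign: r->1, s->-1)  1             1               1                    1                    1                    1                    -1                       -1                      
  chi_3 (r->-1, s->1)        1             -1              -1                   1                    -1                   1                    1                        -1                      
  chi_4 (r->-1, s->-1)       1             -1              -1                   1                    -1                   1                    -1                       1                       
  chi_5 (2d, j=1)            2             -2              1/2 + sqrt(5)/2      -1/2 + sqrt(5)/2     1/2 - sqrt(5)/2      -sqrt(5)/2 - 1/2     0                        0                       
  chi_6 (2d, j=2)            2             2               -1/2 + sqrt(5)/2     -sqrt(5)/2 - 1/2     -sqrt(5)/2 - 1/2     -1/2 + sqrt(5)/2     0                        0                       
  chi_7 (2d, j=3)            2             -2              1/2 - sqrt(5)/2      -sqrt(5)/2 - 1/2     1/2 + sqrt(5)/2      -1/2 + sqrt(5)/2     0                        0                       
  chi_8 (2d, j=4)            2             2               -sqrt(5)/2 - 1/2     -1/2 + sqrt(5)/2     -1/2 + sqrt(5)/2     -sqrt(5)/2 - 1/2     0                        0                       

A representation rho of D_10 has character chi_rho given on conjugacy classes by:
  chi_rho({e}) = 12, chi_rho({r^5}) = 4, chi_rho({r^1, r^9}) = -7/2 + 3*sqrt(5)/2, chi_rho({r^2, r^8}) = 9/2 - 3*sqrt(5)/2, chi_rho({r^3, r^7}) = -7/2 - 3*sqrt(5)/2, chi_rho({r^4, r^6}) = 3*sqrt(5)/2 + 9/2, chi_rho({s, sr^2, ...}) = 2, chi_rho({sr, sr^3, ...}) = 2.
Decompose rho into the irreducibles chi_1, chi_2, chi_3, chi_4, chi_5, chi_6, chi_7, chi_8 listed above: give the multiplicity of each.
Multiplicities: chi_1: 2, chi_2: 0, chi_3: 2, chi_4: 2, chi_5: 0, chi_6: 3, chi_7: 0, chi_8: 0.

Justification: Use <chi_rho, chi> = (1/|G|) sum_C |C| * chi_rho(C) * conj(chi(C)) with |G| = 20 for each irreducible chi in the table:
  <chi_rho, chi_1> = (1/20)[1*(12)*conj(1) + 1*(4)*conj(1) + 2*(-7/2 + 3*sqrt(5)/2)*conj(1) + 2*(9/2 - 3*sqrt(5)/2)*conj(1) + 2*(-7/2 - 3*sqrt(5)/2)*conj(1) + 2*(3*sqrt(5)/2 + 9/2)*conj(1) + 5*(2)*conj(1) + 5*(2)*conj(1)]
      = (1/20)[(12) + (4) + (-7 + 3*sqrt(5)) + (9 - 3*sqrt(5)) + (-7 - 3*sqrt(5)) + (3*sqrt(5) + 9) + (10) + (10)] = 40/20 = 2
  <chi_rho, chi_2> = (1/20)[1*(12)*conj(1) + 1*(4)*conj(1) + 2*(-7/2 + 3*sqrt(5)/2)*conj(1) + 2*(9/2 - 3*sqrt(5)/2)*conj(1) + 2*(-7/2 - 3*sqrt(5)/2)*conj(1) + 2*(3*sqrt(5)/2 + 9/2)*conj(1) + 5*(2)*conj(-1) + 5*(2)*conj(-1)]
      = (1/20)[(12) + (4) + (-7 + 3*sqrt(5)) + (9 - 3*sqrt(5)) + (-7 - 3*sqrt(5)) + (3*sqrt(5) + 9) + (-10) + (-10)] = 0/20 = 0
  <chi_rho, chi_3> = (1/20)[1*(12)*conj(1) + 1*(4)*conj(-1) + 2*(-7/2 + 3*sqrt(5)/2)*conj(-1) + 2*(9/2 - 3*sqrt(5)/2)*conj(1) + 2*(-7/2 - 3*sqrt(5)/2)*conj(-1) + 2*(3*sqrt(5)/2 + 9/2)*conj(1) + 5*(2)*conj(1) + 5*(2)*conj(-1)]
      = (1/20)[(12) + (-4) + (7 - 3*sqrt(5)) + (9 - 3*sqrt(5)) + (3*sqrt(5) + 7) + (3*sqrt(5) + 9) + (10) + (-10)] = 40/20 = 2
  <chi_rho, chi_4> = (1/20)[1*(12)*conj(1) + 1*(4)*conj(-1) + 2*(-7/2 + 3*sqrt(5)/2)*conj(-1) + 2*(9/2 - 3*sqrt(5)/2)*conj(1) + 2*(-7/2 - 3*sqrt(5)/2)*conj(-1) + 2*(3*sqrt(5)/2 + 9/2)*conj(1) + 5*(2)*conj(-1) + 5*(2)*conj(1)]
      = (1/20)[(12) + (-4) + (7 - 3*sqrt(5)) + (9 - 3*sqrt(5)) + (3*sqrt(5) + 7) + (3*sqrt(5) + 9) + (-10) + (10)] = 40/20 = 2
  <chi_rho, chi_5> = (1/20)[1*(12)*conj(2) + 1*(4)*conj(-2) + 2*(-7/2 + 3*sqrt(5)/2)*conj(1/2 + sqrt(5)/2) + 2*(9/2 - 3*sqrt(5)/2)*conj(-1/2 + sqrt(5)/2) + 2*(-7/2 - 3*sqrt(5)/2)*conj(1/2 - sqrt(5)/2) + 2*(3*sqrt(5)/2 + 9/2)*conj(-sqrt(5)/2 - 1/2) + 5*(2)*conj(0) + 5*(2)*conj(0)]
      = (1/20)[(24) + (-8) + (4 - 2*sqrt(5)) + (-12 + 6*sqrt(5)) + (4 + 2*sqrt(5)) + (-6*sqrt(5) - 12) + (0) + (0)] = 0/20 = 0
  <chi_rho, chi_6> = (1/20)[1*(12)*conj(2) + 1*(4)*conj(2) + 2*(-7/2 + 3*sqrt(5)/2)*conj(-1/2 + sqrt(5)/2) + 2*(9/2 - 3*sqrt(5)/2)*conj(-sqrt(5)/2 - 1/2) + 2*(-7/2 - 3*sqrt(5)/2)*conj(-sqrt(5)/2 - 1/2) + 2*(3*sqrt(5)/2 + 9/2)*conj(-1/2 + sqrt(5)/2) + 5*(2)*conj(0) + 5*(2)*conj(0)]
      = (1/20)[(24) + (8) + (11 - 5*sqrt(5)) + (3 - 3*sqrt(5)) + (11 + 5*sqrt(5)) + (3 + 3*sqrt(5)) + (0) + (0)] = 60/20 = 3
  <chi_rho, chi_7> = (1/20)[1*(12)*conj(2) + 1*(4)*conj(-2) + 2*(-7/2 + 3*sqrt(5)/2)*conj(1/2 - sqrt(5)/2) + 2*(9/2 - 3*sqrt(5)/2)*conj(-sqrt(5)/2 - 1/2) + 2*(-7/2 - 3*sqrt(5)/2)*conj(1/2 + sqrt(5)/2) + 2*(3*sqrt(5)/2 + 9/2)*conj(-1/2 + sqrt(5)/2) + 5*(2)*conj(0) + 5*(2)*conj(0)]
      = (1/20)[(24) + (-8) + (-11 + 5*sqrt(5)) + (3 - 3*sqrt(5)) + (-5*sqrt(5) - 11) + (3 + 3*sqrt(5)) + (0) + (0)] = 0/20 = 0
  <chi_rho, chi_8> = (1/20)[1*(12)*conj(2) + 1*(4)*conj(2) + 2*(-7/2 + 3*sqrt(5)/2)*conj(-sqrt(5)/2 - 1/2) + 2*(9/2 - 3*sqrt(5)/2)*conj(-1/2 + sqrt(5)/2) + 2*(-7/2 - 3*sqrt(5)/2)*conj(-1/2 + sqrt(5)/2) + 2*(3*sqrt(5)/2 + 9/2)*conj(-sqrt(5)/2 - 1/2) + 5*(2)*conj(0) + 5*(2)*conj(0)]
      = (1/20)[(24) + (8) + (-4 + 2*sqrt(5)) + (-12 + 6*sqrt(5)) + (-2*sqrt(5) - 4) + (-6*sqrt(5) - 12) + (0) + (0)] = 0/20 = 0
Dimension check: dim(rho) = sum (mult * dim) = 2*1 + 0*1 + 2*1 + 2*1 + 0*2 + 3*2 + 0*2 + 0*2 = 12 = chi_rho(e) = 12.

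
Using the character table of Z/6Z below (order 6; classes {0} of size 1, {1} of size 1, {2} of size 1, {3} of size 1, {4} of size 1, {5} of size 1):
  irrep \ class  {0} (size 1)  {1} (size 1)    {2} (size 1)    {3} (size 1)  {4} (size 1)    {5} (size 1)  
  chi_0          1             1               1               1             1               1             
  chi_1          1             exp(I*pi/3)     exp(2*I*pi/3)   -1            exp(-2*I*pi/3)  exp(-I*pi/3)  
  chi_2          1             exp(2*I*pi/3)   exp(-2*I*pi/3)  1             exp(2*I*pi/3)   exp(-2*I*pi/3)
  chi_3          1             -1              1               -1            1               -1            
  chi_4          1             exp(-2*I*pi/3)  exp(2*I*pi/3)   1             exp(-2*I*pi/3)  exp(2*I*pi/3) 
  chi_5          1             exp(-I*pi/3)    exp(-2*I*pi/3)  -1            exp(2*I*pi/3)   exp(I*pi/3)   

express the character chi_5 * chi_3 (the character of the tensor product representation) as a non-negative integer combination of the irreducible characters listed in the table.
chi_5 tensor chi_3 = chi_2 (all other irreducibles have multiplicity 0).

Reasoning: The character of a tensor product is the pointwise product (chi_5 * chi_3)(C) = chi_5(C) * chi_3(C):
  {0}: (1)*(1), {1}: (exp(-I*pi/3))*(-1), {2}: (exp(-2*I*pi/3))*(1), {3}: (-1)*(-1), {4}: (exp(2*I*pi/3))*(1), {5}: (exp(I*pi/3))*(-1)
so (chi_5 * chi_3) takes values
  {0} -> 1, {1} -> -exp(-I*pi/3), {2} -> exp(-2*I*pi/3), {3} -> 1, {4} -> exp(2*I*pi/3), {5} -> -exp(I*pi/3).
Now take the inner product of this character with each irreducible chi from the table, <chi_5*chi_3, chi> = (1/6) sum_C |C| (chi_5*chi_3)(C) conj(chi(C)):
  <chi_5*chi_3, chi_0> = (1/6)[1*(1)*conj(1) + 1*(-exp(-I*pi/3))*conj(1) + 1*(exp(-2*I*pi/3))*conj(1) + 1*(1)*conj(1) + 1*(exp(2*I*pi/3))*conj(1) + 1*(-exp(I*pi/3))*conj(1)]
      = (1/6)[(1) + (-exp(-I*pi/3)) + (exp(-2*I*pi/3)) + (1) + (exp(2*I*pi/3)) + (-exp(I*pi/3))] = 0/6 = 0
  <chi_5*chi_3, chi_1> = (1/6)[1*(1)*conj(1) + 1*(-exp(-I*pi/3))*conj(exp(I*pi/3)) + 1*(exp(-2*I*pi/3))*conj(exp(2*I*pi/3)) + 1*(1)*conj(-1) + 1*(exp(2*I*pi/3))*conj(exp(-2*I*pi/3)) + 1*(-exp(I*pi/3))*conj(exp(-I*pi/3))]
      = (1/6)[(1) + (-exp(-2*I*pi/3)) + (exp(2*I*pi/3)) + (-1) + (exp(-2*I*pi/3)) + (-exp(2*I*pi/3))] = 0/6 = 0
  <chi_5*chi_3, chi_2> = (1/6)[1*(1)*conj(1) + 1*(-exp(-I*pi/3))*conj(exp(2*I*pi/3)) + 1*(exp(-2*I*pi/3))*conj(exp(-2*I*pi/3)) + 1*(1)*conj(1) + 1*(exp(2*I*pi/3))*conj(exp(2*I*pi/3)) + 1*(-exp(I*pi/3))*conj(exp(-2*I*pi/3))]
      = (1/6)[(1) + (1) + (1) + (1) + (1) + (1)] = 6/6 = 1
  <chi_5*chi_3, chi_3> = (1/6)[1*(1)*conj(1) + 1*(-exp(-I*pi/3))*conj(-1) + 1*(exp(-2*I*pi/3))*conj(1) + 1*(1)*conj(-1) + 1*(exp(2*I*pi/3))*conj(1) + 1*(-exp(I*pi/3))*conj(-1)]
      = (1/6)[(1) + (exp(-I*pi/3)) + (exp(-2*I*pi/3)) + (-1) + (exp(2*I*pi/3)) + (exp(I*pi/3))] = 0/6 = 0
  <chi_5*chi_3, chi_4> = (1/6)[1*(1)*conj(1) + 1*(-exp(-I*pi/3))*conj(exp(-2*I*pi/3)) + 1*(exp(-2*I*pi/3))*conj(exp(2*I*pi/3)) + 1*(1)*conj(1) + 1*(exp(2*I*pi/3))*conj(exp(-2*I*pi/3)) + 1*(-exp(I*pi/3))*conj(exp(2*I*pi/3))]
      = (1/6)[(1) + (-exp(I*pi/3)) + (exp(2*I*pi/3)) + (1) + (exp(-2*I*pi/3)) + (-exp(-I*pi/3))] = 0/6 = 0
  <chi_5*chi_3, chi_5> = (1/6)[1*(1)*conj(1) + 1*(-exp(-I*pi/3))*conj(exp(-I*pi/3)) + 1*(exp(-2*I*pi/3))*conj(exp(-2*I*pi/3)) + 1*(1)*conj(-1) + 1*(exp(2*I*pi/3))*conj(exp(2*I*pi/3)) + 1*(-exp(I*pi/3))*conj(exp(I*pi/3))]
      = (1/6)[(1) + (-1) + (1) + (-1) + (1) + (-1)] = 0/6 = 0
(Exp terms are combined using exp(i*s)*conj(exp(i*t)) = exp(i*(s-t)), and sums of them are collapsed using the identity that for every m > 1 the m distinct m-th roots of unity sum to 0, e.g. 1 + exp(2*I*pi/3) + exp(-2*I*pi/3) = 0.)
Hence the multiplicities are chi_2: 1. Dimension check: dim(chi_5)*dim(chi_3) = 1*1 = 1 and sum (mult * dim) = 1*1 = 1.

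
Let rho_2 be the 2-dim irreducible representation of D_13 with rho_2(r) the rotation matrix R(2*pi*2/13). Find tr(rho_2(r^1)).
chi_{rho_2}(r^1) = 2*cos(2*pi*2*1/13) = 2*cos(4*pi/13)

Argument: rho_2(r^1) is rotation by angle 2*pi*2*1/13, whose trace is 2*cos(2*pi*2*1/13) = 2*cos(4*pi/13).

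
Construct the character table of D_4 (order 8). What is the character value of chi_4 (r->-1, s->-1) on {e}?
Conjugacy classes: {e} of size 1, {r^2} of size 1, {r^1, r^3} of size 2, {s, sr^2, ...} of size 2, {sr, sr^3, ...} of size 2.
Character table:
  irrep \ class              {e} (size 1)  {r^2} (size 1)  {r^1, r^3} (size 2)  {s, sr^2, ...} (size 2)  {sr, sr^3, ...} (size 2)
  chi_1 (triv)               1             1               1                    1                        1                       
  chi_2 (sign: r->1, s->-1)  1             1               1                    -1                       -1                      
  chi_3 (r->-1, s->1)        1             1               -1                   1                        -1                      
  chi_4 (r->-1, s->-1)       1             1               -1                   -1                       1                       
  chi_5 (2d, j=1)            2             -2              0                    0                        0                       

Spot check: chi_4 (r->-1, s->-1) on {e} = 1.

Proof sketch: D_4 has order 2*4 = 8 with 5 conjugacy classes, hence 5 irreducibles. Sum of squared dims 1 + 1 + 1 + 1 + 4 = 8 = |G|. Linear characters come from the abelianisation; the 2-dimensional irreps have character r^k -> 2*cos(2*pi*j*k/4), reflections -> 0.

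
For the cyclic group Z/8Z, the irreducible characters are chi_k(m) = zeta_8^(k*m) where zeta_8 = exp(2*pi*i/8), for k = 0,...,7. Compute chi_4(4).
chi_4(4) = zeta_8^16 = 1

Working: chi_4(4) = zeta_8^(4*4) = zeta_8^16. Since zeta_8^8 = 1, this equals zeta_8^0 = exp(2*pi*i*0/8) = 1.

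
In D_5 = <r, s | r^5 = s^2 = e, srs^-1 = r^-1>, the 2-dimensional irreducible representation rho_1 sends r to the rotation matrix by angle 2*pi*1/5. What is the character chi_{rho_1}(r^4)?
chi_{rho_1}(r^4) = 2*cos(2*pi*1*4/5) = -1/2 + sqrt(5)/2

Details: rho_1(r^4) is rotation by angle 2*pi*1*4/5, whose trace is 2*cos(2*pi*1*4/5) = -1/2 + sqrt(5)/2.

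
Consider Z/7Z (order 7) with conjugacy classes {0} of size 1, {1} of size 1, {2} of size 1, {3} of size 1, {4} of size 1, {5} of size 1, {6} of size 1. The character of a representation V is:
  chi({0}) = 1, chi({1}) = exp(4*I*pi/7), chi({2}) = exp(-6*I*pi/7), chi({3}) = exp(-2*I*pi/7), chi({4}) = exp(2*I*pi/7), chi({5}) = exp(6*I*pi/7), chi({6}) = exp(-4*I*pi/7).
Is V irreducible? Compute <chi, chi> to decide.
Irreducible: <chi, chi> = 1.

Proof sketch: <chi, chi> = (1/|G|) sum_C |C| * |chi(C)|^2 = (1/7)[1*|1|^2 + 1*|exp(4*I*pi/7)|^2 + 1*|exp(-6*I*pi/7)|^2 + 1*|exp(-2*I*pi/7)|^2 + 1*|exp(2*I*pi/7)|^2 + 1*|exp(6*I*pi/7)|^2 + 1*|exp(-4*I*pi/7)|^2]
  = (1/7)[(1) + (1) + (1) + (1) + (1) + (1) + (1)] = 7/7 = 1.
(Exp terms are combined using exp(i*s)*conj(exp(i*t)) = exp(i*(s-t)), and sums of them are collapsed using the identity that for every m > 1 the m distinct m-th roots of unity sum to 0, e.g. 1 + exp(2*I*pi/3) + exp(-2*I*pi/3) = 0.)
A character is irreducible iff <chi, chi> = 1, so this representation is irreducible.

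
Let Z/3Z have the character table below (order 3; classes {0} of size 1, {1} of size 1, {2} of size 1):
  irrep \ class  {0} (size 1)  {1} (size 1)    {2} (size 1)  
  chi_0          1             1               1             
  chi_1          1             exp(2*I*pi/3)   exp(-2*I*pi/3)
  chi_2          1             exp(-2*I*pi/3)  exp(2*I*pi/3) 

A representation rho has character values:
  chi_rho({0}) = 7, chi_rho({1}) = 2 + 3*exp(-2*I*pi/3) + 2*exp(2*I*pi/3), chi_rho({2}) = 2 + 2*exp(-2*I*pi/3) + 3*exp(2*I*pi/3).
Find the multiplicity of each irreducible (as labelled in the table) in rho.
Multiplicities: chi_0: 2, chi_1: 2, chi_2: 3.

Why: Use <chi_rho, chi> = (1/|G|) sum_C |C| * chi_rho(C) * conj(chi(C)) with |G| = 3 for each irreducible chi in the table:
  <chi_rho, chi_0> = (1/3)[1*(7)*conj(1) + 1*(2 + 3*exp(-2*I*pi/3) + 2*exp(2*I*pi/3))*conj(1) + 1*(2 + 2*exp(-2*I*pi/3) + 3*exp(2*I*pi/3))*conj(1)]
      = (1/3)[(7) + (2 + 3*exp(-2*I*pi/3) + 2*exp(2*I*pi/3)) + (2 + 2*exp(-2*I*pi/3) + 3*exp(2*I*pi/3))] = 6/3 = 2
  <chi_rho, chi_1> = (1/3)[1*(7)*conj(1) + 1*(2 + 3*exp(-2*I*pi/3) + 2*exp(2*I*pi/3))*conj(exp(2*I*pi/3)) + 1*(2 + 2*exp(-2*I*pi/3) + 3*exp(2*I*pi/3))*conj(exp(-2*I*pi/3))]
      = (1/3)[(7) + (2 + 2*exp(-2*I*pi/3) + 3*exp(2*I*pi/3)) + (2 + 3*exp(-2*I*pi/3) + 2*exp(2*I*pi/3))] = 6/3 = 2
  <chi_rho, chi_2> = (1/3)[1*(7)*conj(1) + 1*(2 + 3*exp(-2*I*pi/3) + 2*exp(2*I*pi/3))*conj(exp(-2*I*pi/3)) + 1*(2 + 2*exp(-2*I*pi/3) + 3*exp(2*I*pi/3))*conj(exp(2*I*pi/3))]
      = (1/3)[(7) + (1) + (1)] = 9/3 = 3
(Exp terms are combined using exp(i*s)*conj(exp(i*t)) = exp(i*(s-t)), and sums of them are collapsed using the identity that for every m > 1 the m distinct m-th roots of unity sum to 0, e.g. 1 + exp(2*I*pi/3) + exp(-2*I*pi/3) = 0.)
Dimension check: dim(rho) = sum (mult * dim) = 2*1 + 2*1 + 3*1 = 7 = chi_rho(e) = 7.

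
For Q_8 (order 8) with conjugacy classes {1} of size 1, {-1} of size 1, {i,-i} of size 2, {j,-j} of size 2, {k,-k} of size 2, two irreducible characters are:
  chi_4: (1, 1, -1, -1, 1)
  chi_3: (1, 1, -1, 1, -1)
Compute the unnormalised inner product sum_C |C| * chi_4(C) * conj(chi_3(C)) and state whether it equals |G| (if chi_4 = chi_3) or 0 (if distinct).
Sum = 0; so <chi_4, chi_3> = 0 (distinct irreducibles are orthogonal).

Derivation: Compute term by term over conjugacy classes (|C| * chi_4(C) * conj(chi_3(C))):
  1*(1)*conj(1) + 1*(1)*conj(1) + 2*(-1)*conj(-1) + 2*(-1)*conj(1) + 2*(1)*conj(-1)
  = (1) + (1) + (2) + (-2) + (-2)
  = 0.
Dividing by |G| = 8 gives 0/8 = 0, matching the row-orthogonality relation <chi_4, chi_3> = [chi_4 = chi_3].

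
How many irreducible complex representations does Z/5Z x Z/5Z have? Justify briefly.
25

The number of irreducible complex representations of a finite group equals its number of conjugacy classes. Z/5Z x Z/5Z is abelian of order 25, so every element is its own conjugacy class: 25 classes, so Z/5Z x Z/5Z (order 25) has exactly 25 irreducible complex representations.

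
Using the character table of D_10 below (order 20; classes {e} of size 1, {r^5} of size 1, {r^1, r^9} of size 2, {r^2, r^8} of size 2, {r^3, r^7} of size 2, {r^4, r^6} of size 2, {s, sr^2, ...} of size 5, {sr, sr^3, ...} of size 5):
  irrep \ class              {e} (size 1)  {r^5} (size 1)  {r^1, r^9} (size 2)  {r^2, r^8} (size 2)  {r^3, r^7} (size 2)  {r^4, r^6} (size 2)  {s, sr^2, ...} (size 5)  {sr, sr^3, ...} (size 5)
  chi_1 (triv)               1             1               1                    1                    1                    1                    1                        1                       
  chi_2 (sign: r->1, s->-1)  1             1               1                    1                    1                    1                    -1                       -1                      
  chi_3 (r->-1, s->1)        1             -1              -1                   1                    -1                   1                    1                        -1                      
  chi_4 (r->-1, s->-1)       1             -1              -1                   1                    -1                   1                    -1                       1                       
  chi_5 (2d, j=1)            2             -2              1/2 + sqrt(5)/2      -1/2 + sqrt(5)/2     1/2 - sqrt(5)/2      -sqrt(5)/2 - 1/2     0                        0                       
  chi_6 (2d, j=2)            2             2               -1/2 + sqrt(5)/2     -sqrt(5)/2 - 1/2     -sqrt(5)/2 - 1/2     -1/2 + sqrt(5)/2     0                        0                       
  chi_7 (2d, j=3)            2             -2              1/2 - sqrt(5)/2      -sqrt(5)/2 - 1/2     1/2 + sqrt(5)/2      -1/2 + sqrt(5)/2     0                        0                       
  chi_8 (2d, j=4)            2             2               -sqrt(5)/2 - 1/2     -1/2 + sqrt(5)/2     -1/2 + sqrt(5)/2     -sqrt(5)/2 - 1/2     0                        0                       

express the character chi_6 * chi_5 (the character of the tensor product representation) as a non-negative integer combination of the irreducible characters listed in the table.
chi_6 tensor chi_5 = chi_5 + chi_7 (all other irreducibles have multiplicity 0).

Why: The character of a tensor product is the pointwise product (chi_6 * chi_5)(C) = chi_6(C) * chi_5(C):
  {e}: (2)*(2), {r^5}: (2)*(-2), {r^1, r^9}: (-1/2 + sqrt(5)/2)*(1/2 + sqrt(5)/2), {r^2, r^8}: (-sqrt(5)/2 - 1/2)*(-1/2 + sqrt(5)/2), {r^3, r^7}: (-sqrt(5)/2 - 1/2)*(1/2 - sqrt(5)/2), {r^4, r^6}: (-1/2 + sqrt(5)/2)*(-sqrt(5)/2 - 1/2), {s, sr^2, ...}: (0)*(0), {sr, sr^3, ...}: (0)*(0)
so (chi_6 * chi_5) takes values
  {e} -> 4, {r^5} -> -4, {r^1, r^9} -> 1, {r^2, r^8} -> -1, {r^3, r^7} -> 1, {r^4, r^6} -> -1, {s, sr^2, ...} -> 0, {sr, sr^3, ...} -> 0.
Now take the inner product of this character with each irreducible chi from the table, <chi_6*chi_5, chi> = (1/20) sum_C |C| (chi_6*chi_5)(C) conj(chi(C)):
  <chi_6*chi_5, chi_1> = (1/20)[1*(4)*conj(1) + 1*(-4)*conj(1) + 2*(1)*conj(1) + 2*(-1)*conj(1) + 2*(1)*conj(1) + 2*(-1)*conj(1) + 5*(0)*conj(1) + 5*(0)*conj(1)]
      = (1/20)[(4) + (-4) + (2) + (-2) + (2) + (-2) + (0) + (0)] = 0/20 = 0
  <chi_6*chi_5, chi_2> = (1/20)[1*(4)*conj(1) + 1*(-4)*conj(1) + 2*(1)*conj(1) + 2*(-1)*conj(1) + 2*(1)*conj(1) + 2*(-1)*conj(1) + 5*(0)*conj(-1) + 5*(0)*conj(-1)]
      = (1/20)[(4) + (-4) + (2) + (-2) + (2) + (-2) + (0) + (0)] = 0/20 = 0
  <chi_6*chi_5, chi_3> = (1/20)[1*(4)*conj(1) + 1*(-4)*conj(-1) + 2*(1)*conj(-1) + 2*(-1)*conj(1) + 2*(1)*conj(-1) + 2*(-1)*conj(1) + 5*(0)*conj(1) + 5*(0)*conj(-1)]
      = (1/20)[(4) + (4) + (-2) + (-2) + (-2) + (-2) + (0) + (0)] = 0/20 = 0
  <chi_6*chi_5, chi_4> = (1/20)[1*(4)*conj(1) + 1*(-4)*conj(-1) + 2*(1)*conj(-1) + 2*(-1)*conj(1) + 2*(1)*conj(-1) + 2*(-1)*conj(1) + 5*(0)*conj(-1) + 5*(0)*conj(1)]
      = (1/20)[(4) + (4) + (-2) + (-2) + (-2) + (-2) + (0) + (0)] = 0/20 = 0
  <chi_6*chi_5, chi_5> = (1/20)[1*(4)*conj(2) + 1*(-4)*conj(-2) + 2*(1)*conj(1/2 + sqrt(5)/2) + 2*(-1)*conj(-1/2 + sqrt(5)/2) + 2*(1)*conj(1/2 - sqrt(5)/2) + 2*(-1)*conj(-sqrt(5)/2 - 1/2) + 5*(0)*conj(0) + 5*(0)*conj(0)]
      = (1/20)[(8) + (8) + (1 + sqrt(5)) + (1 - sqrt(5)) + (1 - sqrt(5)) + (1 + sqrt(5)) + (0) + (0)] = 20/20 = 1
  <chi_6*chi_5, chi_6> = (1/20)[1*(4)*conj(2) + 1*(-4)*conj(2) + 2*(1)*conj(-1/2 + sqrt(5)/2) + 2*(-1)*conj(-sqrt(5)/2 - 1/2) + 2*(1)*conj(-sqrt(5)/2 - 1/2) + 2*(-1)*conj(-1/2 + sqrt(5)/2) + 5*(0)*conj(0) + 5*(0)*conj(0)]
      = (1/20)[(8) + (-8) + (-1 + sqrt(5)) + (1 + sqrt(5)) + (-sqrt(5) - 1) + (1 - sqrt(5)) + (0) + (0)] = 0/20 = 0
  <chi_6*chi_5, chi_7> = (1/20)[1*(4)*conj(2) + 1*(-4)*conj(-2) + 2*(1)*conj(1/2 - sqrt(5)/2) + 2*(-1)*conj(-sqrt(5)/2 - 1/2) + 2*(1)*conj(1/2 + sqrt(5)/2) + 2*(-1)*conj(-1/2 + sqrt(5)/2) + 5*(0)*conj(0) + 5*(0)*conj(0)]
      = (1/20)[(8) + (8) + (1 - sqrt(5)) + (1 + sqrt(5)) + (1 + sqrt(5)) + (1 - sqrt(5)) + (0) + (0)] = 20/20 = 1
  <chi_6*chi_5, chi_8> = (1/20)[1*(4)*conj(2) + 1*(-4)*conj(2) + 2*(1)*conj(-sqrt(5)/2 - 1/2) + 2*(-1)*conj(-1/2 + sqrt(5)/2) + 2*(1)*conj(-1/2 + sqrt(5)/2) + 2*(-1)*conj(-sqrt(5)/2 - 1/2) + 5*(0)*conj(0) + 5*(0)*conj(0)]
      = (1/20)[(8) + (-8) + (-sqrt(5) - 1) + (1 - sqrt(5)) + (-1 + sqrt(5)) + (1 + sqrt(5)) + (0) + (0)] = 0/20 = 0
Hence the multiplicities are chi_5: 1, chi_7: 1. Dimension check: dim(chi_6)*dim(chi_5) = 2*2 = 4 and sum (mult * dim) = 1*2 + 1*2 = 4.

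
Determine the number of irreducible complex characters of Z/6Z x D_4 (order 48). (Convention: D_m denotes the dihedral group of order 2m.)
30

Working: The number of irreducible complex representations of a finite group equals its number of conjugacy classes. For a direct product, #classes(G x H) = #classes(G) * #classes(H). Z/6Z has 6 classes (abelian), D_4 has 5 classes, so 6 * 5 = 30, so Z/6Z x D_4 (order 48) has exactly 30 irreducible complex representations.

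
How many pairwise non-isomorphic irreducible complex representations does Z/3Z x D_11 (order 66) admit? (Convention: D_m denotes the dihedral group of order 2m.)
21

Argument: The number of irreducible complex representations of a finite group equals its number of conjugacy classes. For a direct product, #classes(G x H) = #classes(G) * #classes(H). Z/3Z has 3 classes (abelian), D_11 has 7 classes, so 3 * 7 = 21, so Z/3Z x D_11 (order 66) has exactly 21 irreducible complex representations.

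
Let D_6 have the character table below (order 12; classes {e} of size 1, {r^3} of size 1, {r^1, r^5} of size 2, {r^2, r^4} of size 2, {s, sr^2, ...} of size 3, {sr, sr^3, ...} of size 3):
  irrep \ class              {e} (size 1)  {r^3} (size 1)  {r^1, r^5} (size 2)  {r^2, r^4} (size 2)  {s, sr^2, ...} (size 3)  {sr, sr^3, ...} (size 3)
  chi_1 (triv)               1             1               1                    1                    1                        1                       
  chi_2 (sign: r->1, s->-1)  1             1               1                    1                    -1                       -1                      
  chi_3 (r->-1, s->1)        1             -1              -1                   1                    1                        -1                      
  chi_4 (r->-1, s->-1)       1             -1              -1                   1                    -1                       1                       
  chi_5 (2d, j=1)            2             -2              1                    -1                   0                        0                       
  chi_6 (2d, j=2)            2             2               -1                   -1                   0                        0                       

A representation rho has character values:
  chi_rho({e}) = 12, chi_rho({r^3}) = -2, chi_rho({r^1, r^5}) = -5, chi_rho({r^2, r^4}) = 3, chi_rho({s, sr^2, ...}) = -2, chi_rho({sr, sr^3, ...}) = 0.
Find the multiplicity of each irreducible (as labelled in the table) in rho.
Multiplicities: chi_1: 0, chi_2: 1, chi_3: 2, chi_4: 3, chi_5: 1, chi_6: 2.

Reasoning: Use <chi_rho, chi> = (1/|G|) sum_C |C| * chi_rho(C) * conj(chi(C)) with |G| = 12 for each irreducible chi in the table:
  <chi_rho, chi_1> = (1/12)[1*(12)*conj(1) + 1*(-2)*conj(1) + 2*(-5)*conj(1) + 2*(3)*conj(1) + 3*(-2)*conj(1) + 3*(0)*conj(1)]
      = (1/12)[(12) + (-2) + (-10) + (6) + (-6) + (0)] = 0/12 = 0
  <chi_rho, chi_2> = (1/12)[1*(12)*conj(1) + 1*(-2)*conj(1) + 2*(-5)*conj(1) + 2*(3)*conj(1) + 3*(-2)*conj(-1) + 3*(0)*conj(-1)]
      = (1/12)[(12) + (-2) + (-10) + (6) + (6) + (0)] = 12/12 = 1
  <chi_rho, chi_3> = (1/12)[1*(12)*conj(1) + 1*(-2)*conj(-1) + 2*(-5)*conj(-1) + 2*(3)*conj(1) + 3*(-2)*conj(1) + 3*(0)*conj(-1)]
      = (1/12)[(12) + (2) + (10) + (6) + (-6) + (0)] = 24/12 = 2
  <chi_rho, chi_4> = (1/12)[1*(12)*conj(1) + 1*(-2)*conj(-1) + 2*(-5)*conj(-1) + 2*(3)*conj(1) + 3*(-2)*conj(-1) + 3*(0)*conj(1)]
      = (1/12)[(12) + (2) + (10) + (6) + (6) + (0)] = 36/12 = 3
  <chi_rho, chi_5> = (1/12)[1*(12)*conj(2) + 1*(-2)*conj(-2) + 2*(-5)*conj(1) + 2*(3)*conj(-1) + 3*(-2)*conj(0) + 3*(0)*conj(0)]
      = (1/12)[(24) + (4) + (-10) + (-6) + (0) + (0)] = 12/12 = 1
  <chi_rho, chi_6> = (1/12)[1*(12)*conj(2) + 1*(-2)*conj(2) + 2*(-5)*conj(-1) + 2*(3)*conj(-1) + 3*(-2)*conj(0) + 3*(0)*conj(0)]
      = (1/12)[(24) + (-4) + (10) + (-6) + (0) + (0)] = 24/12 = 2
Dimension check: dim(rho) = sum (mult * dim) = 0*1 + 1*1 + 2*1 + 3*1 + 1*2 + 2*2 = 12 = chi_rho(e) = 12.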